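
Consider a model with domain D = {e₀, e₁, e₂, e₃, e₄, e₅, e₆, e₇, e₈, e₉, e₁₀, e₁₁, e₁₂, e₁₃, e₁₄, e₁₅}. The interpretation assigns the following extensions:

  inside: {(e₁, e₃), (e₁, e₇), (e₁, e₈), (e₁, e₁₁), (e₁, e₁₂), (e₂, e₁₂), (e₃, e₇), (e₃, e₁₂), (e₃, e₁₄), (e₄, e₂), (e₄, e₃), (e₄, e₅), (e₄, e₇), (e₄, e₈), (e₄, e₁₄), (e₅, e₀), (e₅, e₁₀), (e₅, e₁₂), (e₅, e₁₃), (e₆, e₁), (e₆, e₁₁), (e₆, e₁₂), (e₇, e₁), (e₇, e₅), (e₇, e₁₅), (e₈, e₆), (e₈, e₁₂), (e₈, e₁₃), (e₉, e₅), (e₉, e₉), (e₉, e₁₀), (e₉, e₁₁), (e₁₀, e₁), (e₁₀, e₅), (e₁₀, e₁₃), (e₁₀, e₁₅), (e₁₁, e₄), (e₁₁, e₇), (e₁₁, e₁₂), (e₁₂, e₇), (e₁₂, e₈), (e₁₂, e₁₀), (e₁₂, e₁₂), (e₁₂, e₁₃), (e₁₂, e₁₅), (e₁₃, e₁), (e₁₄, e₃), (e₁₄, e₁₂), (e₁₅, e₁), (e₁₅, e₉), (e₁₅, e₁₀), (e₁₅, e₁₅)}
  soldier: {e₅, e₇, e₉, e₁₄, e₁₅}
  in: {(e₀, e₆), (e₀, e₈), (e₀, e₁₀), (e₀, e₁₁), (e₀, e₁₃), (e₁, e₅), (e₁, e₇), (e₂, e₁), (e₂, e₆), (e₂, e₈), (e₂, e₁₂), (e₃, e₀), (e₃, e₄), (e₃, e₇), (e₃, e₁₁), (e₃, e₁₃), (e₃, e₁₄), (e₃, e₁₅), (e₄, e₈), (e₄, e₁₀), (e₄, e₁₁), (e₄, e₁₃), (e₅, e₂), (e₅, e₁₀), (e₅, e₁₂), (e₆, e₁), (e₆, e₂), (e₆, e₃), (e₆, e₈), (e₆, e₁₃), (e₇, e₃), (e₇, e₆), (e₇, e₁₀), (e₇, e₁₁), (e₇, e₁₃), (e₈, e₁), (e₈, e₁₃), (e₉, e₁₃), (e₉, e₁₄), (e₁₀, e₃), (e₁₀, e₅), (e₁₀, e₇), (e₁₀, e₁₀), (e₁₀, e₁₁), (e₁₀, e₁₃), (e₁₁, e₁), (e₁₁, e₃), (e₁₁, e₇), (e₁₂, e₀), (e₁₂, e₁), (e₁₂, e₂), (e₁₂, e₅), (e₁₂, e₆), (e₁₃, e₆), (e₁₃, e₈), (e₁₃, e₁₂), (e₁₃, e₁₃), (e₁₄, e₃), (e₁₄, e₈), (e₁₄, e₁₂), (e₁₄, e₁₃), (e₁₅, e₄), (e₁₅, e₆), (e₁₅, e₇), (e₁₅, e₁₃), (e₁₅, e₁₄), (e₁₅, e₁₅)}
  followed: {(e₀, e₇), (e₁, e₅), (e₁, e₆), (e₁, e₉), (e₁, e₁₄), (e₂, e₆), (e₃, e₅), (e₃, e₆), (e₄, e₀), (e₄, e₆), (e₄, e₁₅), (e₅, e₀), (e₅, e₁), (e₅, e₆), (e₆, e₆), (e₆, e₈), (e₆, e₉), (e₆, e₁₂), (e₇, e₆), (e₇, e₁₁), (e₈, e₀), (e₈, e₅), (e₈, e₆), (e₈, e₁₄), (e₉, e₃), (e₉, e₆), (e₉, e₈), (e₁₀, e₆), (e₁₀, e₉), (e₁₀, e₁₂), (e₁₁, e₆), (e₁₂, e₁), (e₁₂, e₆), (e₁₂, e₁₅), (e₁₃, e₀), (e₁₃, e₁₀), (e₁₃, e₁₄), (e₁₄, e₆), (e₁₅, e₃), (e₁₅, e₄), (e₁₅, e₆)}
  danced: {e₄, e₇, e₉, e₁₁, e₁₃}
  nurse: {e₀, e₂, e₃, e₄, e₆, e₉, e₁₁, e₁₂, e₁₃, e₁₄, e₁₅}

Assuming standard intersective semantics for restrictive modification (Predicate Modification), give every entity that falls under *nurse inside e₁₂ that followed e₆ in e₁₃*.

⟦inside e₁₂⟧ = {x : ⟨x, e₁₂⟩ ∈ ⟦inside⟧} = {e₁, e₂, e₃, e₅, e₆, e₈, e₁₁, e₁₂, e₁₄}
⟦that followed e₆⟧ = {x : ⟨x, e₆⟩ ∈ ⟦followed⟧} = {e₁, e₂, e₃, e₄, e₅, e₆, e₇, e₈, e₉, e₁₀, e₁₁, e₁₂, e₁₄, e₁₅}
⟦in e₁₃⟧ = {x : ⟨x, e₁₃⟩ ∈ ⟦in⟧} = {e₀, e₃, e₄, e₆, e₇, e₈, e₉, e₁₀, e₁₃, e₁₄, e₁₅}
⟦nurse⟧ = {e₀, e₂, e₃, e₄, e₆, e₉, e₁₁, e₁₂, e₁₃, e₁₄, e₁₅}
… ∩ ⟦inside e₁₂⟧ = {e₀, e₂, e₃, e₄, e₆, e₉, e₁₁, e₁₂, e₁₃, e₁₄, e₁₅} ∩ {e₁, e₂, e₃, e₅, e₆, e₈, e₁₁, e₁₂, e₁₄} = {e₂, e₃, e₆, e₁₁, e₁₂, e₁₄}
… ∩ ⟦that followed e₆⟧ = {e₂, e₃, e₆, e₁₁, e₁₂, e₁₄} ∩ {e₁, e₂, e₃, e₄, e₅, e₆, e₇, e₈, e₉, e₁₀, e₁₁, e₁₂, e₁₄, e₁₅} = {e₂, e₃, e₆, e₁₁, e₁₂, e₁₄}
… ∩ ⟦in e₁₃⟧ = {e₂, e₃, e₆, e₁₁, e₁₂, e₁₄} ∩ {e₀, e₃, e₄, e₆, e₇, e₈, e₉, e₁₀, e₁₃, e₁₄, e₁₅} = {e₃, e₆, e₁₄}
So ⟦nurse inside e₁₂ that followed e₆ in e₁₃⟧ = {e₃, e₆, e₁₄}.

{e₃, e₆, e₁₄}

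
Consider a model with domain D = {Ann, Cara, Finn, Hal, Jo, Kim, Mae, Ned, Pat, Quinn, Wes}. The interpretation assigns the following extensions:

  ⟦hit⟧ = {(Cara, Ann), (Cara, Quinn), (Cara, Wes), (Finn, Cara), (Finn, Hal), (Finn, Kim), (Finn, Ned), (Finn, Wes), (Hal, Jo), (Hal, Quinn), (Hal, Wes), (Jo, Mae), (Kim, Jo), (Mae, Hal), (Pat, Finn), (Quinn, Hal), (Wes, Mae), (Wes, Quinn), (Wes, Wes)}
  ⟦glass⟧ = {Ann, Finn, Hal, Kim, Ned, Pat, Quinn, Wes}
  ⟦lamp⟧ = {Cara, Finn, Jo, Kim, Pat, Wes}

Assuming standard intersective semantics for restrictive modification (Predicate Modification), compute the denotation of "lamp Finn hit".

⟦Finn hit⟧ = {x : ⟨Finn, x⟩ ∈ ⟦hit⟧} = {Cara, Hal, Kim, Ned, Wes}
⟦lamp⟧ = {Cara, Finn, Jo, Kim, Pat, Wes}
… ∩ ⟦Finn hit⟧ = {Cara, Finn, Jo, Kim, Pat, Wes} ∩ {Cara, Hal, Kim, Ned, Wes} = {Cara, Kim, Wes}
So ⟦lamp Finn hit⟧ = {Cara, Kim, Wes}.

{Cara, Kim, Wes}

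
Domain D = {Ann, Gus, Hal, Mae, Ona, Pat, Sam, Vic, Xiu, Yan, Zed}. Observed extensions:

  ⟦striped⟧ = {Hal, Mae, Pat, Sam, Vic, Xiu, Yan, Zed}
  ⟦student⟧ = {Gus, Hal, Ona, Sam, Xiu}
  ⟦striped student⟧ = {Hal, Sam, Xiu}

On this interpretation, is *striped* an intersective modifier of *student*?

⟦striped⟧ ∩ ⟦student⟧ = {Hal, Mae, Pat, Sam, Vic, Xiu, Yan, Zed} ∩ {Gus, Hal, Ona, Sam, Xiu} = {Hal, Sam, Xiu}
Observed ⟦striped student⟧ = {Hal, Sam, Xiu}.
These coincide, so the modifier is intersective here.

yes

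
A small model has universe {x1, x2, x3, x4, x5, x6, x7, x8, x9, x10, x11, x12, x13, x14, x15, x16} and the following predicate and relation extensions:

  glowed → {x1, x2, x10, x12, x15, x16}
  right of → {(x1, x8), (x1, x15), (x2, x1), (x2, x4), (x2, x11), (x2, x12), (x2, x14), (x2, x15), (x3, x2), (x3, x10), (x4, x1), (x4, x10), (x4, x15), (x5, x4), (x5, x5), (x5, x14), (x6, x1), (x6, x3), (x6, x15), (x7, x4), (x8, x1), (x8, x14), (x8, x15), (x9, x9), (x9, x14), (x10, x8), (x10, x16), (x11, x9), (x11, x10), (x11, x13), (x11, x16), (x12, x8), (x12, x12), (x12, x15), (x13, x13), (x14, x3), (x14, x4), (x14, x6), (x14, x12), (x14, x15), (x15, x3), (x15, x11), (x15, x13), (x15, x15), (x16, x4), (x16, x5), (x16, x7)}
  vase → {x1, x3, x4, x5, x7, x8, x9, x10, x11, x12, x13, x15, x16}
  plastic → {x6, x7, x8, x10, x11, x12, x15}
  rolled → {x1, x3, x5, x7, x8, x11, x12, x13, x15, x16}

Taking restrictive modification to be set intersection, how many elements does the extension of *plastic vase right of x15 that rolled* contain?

⟦right of x15⟧ = {x : ⟨x, x15⟩ ∈ ⟦right of⟧} = {x1, x2, x4, x6, x8, x12, x14, x15}
⟦that rolled⟧ = ⟦rolled⟧ = {x1, x3, x5, x7, x8, x11, x12, x13, x15, x16}
⟦vase⟧ = {x1, x3, x4, x5, x7, x8, x9, x10, x11, x12, x13, x15, x16}
… ∩ ⟦right of x15⟧ = {x1, x3, x4, x5, x7, x8, x9, x10, x11, x12, x13, x15, x16} ∩ {x1, x2, x4, x6, x8, x12, x14, x15} = {x1, x4, x8, x12, x15}
… ∩ ⟦that rolled⟧ = {x1, x4, x8, x12, x15} ∩ {x1, x3, x5, x7, x8, x11, x12, x13, x15, x16} = {x1, x8, x12, x15}
… ∩ ⟦plastic⟧ = {x1, x8, x12, x15} ∩ {x6, x7, x8, x10, x11, x12, x15} = {x8, x12, x15}
⟦plastic vase right of x15 that rolled⟧ = {x8, x12, x15}, so the cardinality is 3.

3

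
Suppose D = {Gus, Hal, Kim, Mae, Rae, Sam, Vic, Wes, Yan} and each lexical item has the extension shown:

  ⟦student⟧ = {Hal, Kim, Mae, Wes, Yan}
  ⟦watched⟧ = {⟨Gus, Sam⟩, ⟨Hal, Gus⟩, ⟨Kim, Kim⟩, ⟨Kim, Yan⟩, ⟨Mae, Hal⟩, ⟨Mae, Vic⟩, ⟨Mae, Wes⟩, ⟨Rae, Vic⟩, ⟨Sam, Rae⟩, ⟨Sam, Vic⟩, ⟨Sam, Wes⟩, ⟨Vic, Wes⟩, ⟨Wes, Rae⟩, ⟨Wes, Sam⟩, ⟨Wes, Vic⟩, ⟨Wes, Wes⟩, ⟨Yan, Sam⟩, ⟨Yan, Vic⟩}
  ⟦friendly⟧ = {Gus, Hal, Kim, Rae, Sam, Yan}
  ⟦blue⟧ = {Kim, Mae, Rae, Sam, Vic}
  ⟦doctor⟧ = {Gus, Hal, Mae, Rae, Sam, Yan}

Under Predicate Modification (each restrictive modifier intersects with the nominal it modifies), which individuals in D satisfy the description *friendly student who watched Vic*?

⟦who watched Vic⟧ = {x : ⟨x, Vic⟩ ∈ ⟦watched⟧} = {Mae, Rae, Sam, Wes, Yan}
⟦student⟧ = {Hal, Kim, Mae, Wes, Yan}
… ∩ ⟦who watched Vic⟧ = {Hal, Kim, Mae, Wes, Yan} ∩ {Mae, Rae, Sam, Wes, Yan} = {Mae, Wes, Yan}
… ∩ ⟦friendly⟧ = {Mae, Wes, Yan} ∩ {Gus, Hal, Kim, Rae, Sam, Yan} = {Yan}
So ⟦friendly student who watched Vic⟧ = {Yan}.

{Yan}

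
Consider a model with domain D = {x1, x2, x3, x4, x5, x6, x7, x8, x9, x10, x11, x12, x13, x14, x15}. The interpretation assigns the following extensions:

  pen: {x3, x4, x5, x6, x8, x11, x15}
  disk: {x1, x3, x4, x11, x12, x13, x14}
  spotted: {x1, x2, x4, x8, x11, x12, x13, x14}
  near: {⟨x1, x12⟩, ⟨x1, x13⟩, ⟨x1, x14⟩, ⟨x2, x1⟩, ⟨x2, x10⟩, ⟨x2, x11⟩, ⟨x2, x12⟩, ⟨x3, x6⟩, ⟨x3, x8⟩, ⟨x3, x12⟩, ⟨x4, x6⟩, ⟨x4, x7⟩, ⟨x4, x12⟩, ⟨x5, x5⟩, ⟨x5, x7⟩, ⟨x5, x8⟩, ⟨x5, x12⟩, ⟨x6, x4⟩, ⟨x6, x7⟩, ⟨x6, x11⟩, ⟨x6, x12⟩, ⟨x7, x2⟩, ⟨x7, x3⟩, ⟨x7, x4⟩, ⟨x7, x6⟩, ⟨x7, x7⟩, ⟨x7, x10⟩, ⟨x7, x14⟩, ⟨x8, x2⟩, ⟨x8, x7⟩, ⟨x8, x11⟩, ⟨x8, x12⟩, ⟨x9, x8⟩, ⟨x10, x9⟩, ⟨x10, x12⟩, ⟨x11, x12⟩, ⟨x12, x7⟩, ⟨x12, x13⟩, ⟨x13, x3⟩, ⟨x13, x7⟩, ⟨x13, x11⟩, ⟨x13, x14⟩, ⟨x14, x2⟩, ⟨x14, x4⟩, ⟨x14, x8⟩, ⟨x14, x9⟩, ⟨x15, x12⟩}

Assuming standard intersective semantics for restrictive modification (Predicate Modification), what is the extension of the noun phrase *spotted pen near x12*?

{x4, x8, x11}

⟦near x12⟧ = {x : ⟨x, x12⟩ ∈ ⟦near⟧} = {x1, x2, x3, x4, x5, x6, x8, x10, x11, x15}
⟦pen⟧ = {x3, x4, x5, x6, x8, x11, x15}
… ∩ ⟦near x12⟧ = {x3, x4, x5, x6, x8, x11, x15} ∩ {x1, x2, x3, x4, x5, x6, x8, x10, x11, x15} = {x3, x4, x5, x6, x8, x11, x15}
… ∩ ⟦spotted⟧ = {x3, x4, x5, x6, x8, x11, x15} ∩ {x1, x2, x4, x8, x11, x12, x13, x14} = {x4, x8, x11}
So ⟦spotted pen near x12⟧ = {x4, x8, x11}.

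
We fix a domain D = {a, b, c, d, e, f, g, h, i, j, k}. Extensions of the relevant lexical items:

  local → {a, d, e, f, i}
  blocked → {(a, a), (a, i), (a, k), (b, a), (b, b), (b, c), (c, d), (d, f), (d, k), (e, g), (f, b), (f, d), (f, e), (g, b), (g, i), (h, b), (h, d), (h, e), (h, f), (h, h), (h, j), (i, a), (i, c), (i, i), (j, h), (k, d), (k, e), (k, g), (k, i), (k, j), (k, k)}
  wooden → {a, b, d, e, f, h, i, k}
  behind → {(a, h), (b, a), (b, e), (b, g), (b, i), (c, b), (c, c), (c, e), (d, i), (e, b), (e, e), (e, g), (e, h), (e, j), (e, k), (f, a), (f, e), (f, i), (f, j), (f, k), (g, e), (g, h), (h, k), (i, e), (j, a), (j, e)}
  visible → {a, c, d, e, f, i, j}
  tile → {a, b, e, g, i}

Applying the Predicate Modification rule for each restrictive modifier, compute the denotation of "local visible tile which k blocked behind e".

{e, i}

⟦which k blocked⟧ = {x : ⟨k, x⟩ ∈ ⟦blocked⟧} = {d, e, g, i, j, k}
⟦behind e⟧ = {x : ⟨x, e⟩ ∈ ⟦behind⟧} = {b, c, e, f, g, i, j}
⟦tile⟧ = {a, b, e, g, i}
… ∩ ⟦which k blocked⟧ = {a, b, e, g, i} ∩ {d, e, g, i, j, k} = {e, g, i}
… ∩ ⟦behind e⟧ = {e, g, i} ∩ {b, c, e, f, g, i, j} = {e, g, i}
… ∩ ⟦local⟧ = {e, g, i} ∩ {a, d, e, f, i} = {e, i}
… ∩ ⟦visible⟧ = {e, i} ∩ {a, c, d, e, f, i, j} = {e, i}
So ⟦local visible tile which k blocked behind e⟧ = {e, i}.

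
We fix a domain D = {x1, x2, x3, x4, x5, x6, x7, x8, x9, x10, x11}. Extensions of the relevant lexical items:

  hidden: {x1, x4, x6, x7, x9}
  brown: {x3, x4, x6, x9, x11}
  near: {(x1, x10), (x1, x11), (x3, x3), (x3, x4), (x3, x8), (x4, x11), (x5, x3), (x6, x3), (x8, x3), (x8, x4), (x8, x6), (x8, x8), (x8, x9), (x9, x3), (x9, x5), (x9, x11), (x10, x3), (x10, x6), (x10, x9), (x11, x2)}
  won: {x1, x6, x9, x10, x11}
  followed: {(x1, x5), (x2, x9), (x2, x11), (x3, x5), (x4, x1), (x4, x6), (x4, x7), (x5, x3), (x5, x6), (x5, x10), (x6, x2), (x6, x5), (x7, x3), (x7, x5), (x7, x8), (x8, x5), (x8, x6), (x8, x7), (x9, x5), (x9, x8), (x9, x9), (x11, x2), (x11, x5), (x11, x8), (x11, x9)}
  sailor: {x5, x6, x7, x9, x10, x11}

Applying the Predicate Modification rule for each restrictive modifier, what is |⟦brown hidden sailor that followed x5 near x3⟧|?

⟦that followed x5⟧ = {x : ⟨x, x5⟩ ∈ ⟦followed⟧} = {x1, x3, x6, x7, x8, x9, x11}
⟦near x3⟧ = {x : ⟨x, x3⟩ ∈ ⟦near⟧} = {x3, x5, x6, x8, x9, x10}
⟦sailor⟧ = {x5, x6, x7, x9, x10, x11}
… ∩ ⟦that followed x5⟧ = {x5, x6, x7, x9, x10, x11} ∩ {x1, x3, x6, x7, x8, x9, x11} = {x6, x7, x9, x11}
… ∩ ⟦near x3⟧ = {x6, x7, x9, x11} ∩ {x3, x5, x6, x8, x9, x10} = {x6, x9}
… ∩ ⟦brown⟧ = {x6, x9} ∩ {x3, x4, x6, x9, x11} = {x6, x9}
… ∩ ⟦hidden⟧ = {x6, x9} ∩ {x1, x4, x6, x7, x9} = {x6, x9}
⟦brown hidden sailor that followed x5 near x3⟧ = {x6, x9}, so the cardinality is 2.

2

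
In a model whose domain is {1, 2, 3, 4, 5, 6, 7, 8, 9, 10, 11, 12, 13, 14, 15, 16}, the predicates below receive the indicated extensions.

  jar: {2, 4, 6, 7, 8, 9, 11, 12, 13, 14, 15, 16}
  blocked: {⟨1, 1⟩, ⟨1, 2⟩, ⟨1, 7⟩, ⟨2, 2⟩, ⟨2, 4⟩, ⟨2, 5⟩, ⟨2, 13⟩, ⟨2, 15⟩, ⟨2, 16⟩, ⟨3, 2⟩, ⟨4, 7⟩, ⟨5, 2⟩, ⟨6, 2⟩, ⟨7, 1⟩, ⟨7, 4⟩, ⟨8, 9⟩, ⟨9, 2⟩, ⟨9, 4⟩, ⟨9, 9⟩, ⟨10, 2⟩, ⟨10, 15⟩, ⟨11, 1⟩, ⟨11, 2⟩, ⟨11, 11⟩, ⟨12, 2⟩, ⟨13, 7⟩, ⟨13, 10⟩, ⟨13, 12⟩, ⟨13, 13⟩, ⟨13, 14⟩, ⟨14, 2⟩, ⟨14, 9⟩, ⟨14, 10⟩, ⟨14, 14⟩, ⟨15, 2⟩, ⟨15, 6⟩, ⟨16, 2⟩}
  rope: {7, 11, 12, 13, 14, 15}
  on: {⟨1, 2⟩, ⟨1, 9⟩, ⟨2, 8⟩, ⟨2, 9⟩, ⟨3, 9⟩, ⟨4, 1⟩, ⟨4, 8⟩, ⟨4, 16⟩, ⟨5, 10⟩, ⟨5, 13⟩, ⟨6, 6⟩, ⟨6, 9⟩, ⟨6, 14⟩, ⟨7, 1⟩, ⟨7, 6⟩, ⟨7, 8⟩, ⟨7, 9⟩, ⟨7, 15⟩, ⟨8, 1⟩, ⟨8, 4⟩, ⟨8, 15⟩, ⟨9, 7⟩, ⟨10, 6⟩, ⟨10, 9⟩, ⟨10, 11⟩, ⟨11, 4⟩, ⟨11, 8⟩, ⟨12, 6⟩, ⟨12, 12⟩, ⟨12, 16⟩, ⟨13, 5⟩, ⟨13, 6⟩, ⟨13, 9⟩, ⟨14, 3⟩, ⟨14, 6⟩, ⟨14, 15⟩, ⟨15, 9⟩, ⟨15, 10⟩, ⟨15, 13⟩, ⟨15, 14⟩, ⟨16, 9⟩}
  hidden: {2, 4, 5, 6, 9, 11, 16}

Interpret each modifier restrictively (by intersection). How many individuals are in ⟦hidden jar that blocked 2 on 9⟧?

3

⟦that blocked 2⟧ = {x : ⟨x, 2⟩ ∈ ⟦blocked⟧} = {1, 2, 3, 5, 6, 9, 10, 11, 12, 14, 15, 16}
⟦on 9⟧ = {x : ⟨x, 9⟩ ∈ ⟦on⟧} = {1, 2, 3, 6, 7, 10, 13, 15, 16}
⟦jar⟧ = {2, 4, 6, 7, 8, 9, 11, 12, 13, 14, 15, 16}
… ∩ ⟦that blocked 2⟧ = {2, 4, 6, 7, 8, 9, 11, 12, 13, 14, 15, 16} ∩ {1, 2, 3, 5, 6, 9, 10, 11, 12, 14, 15, 16} = {2, 6, 9, 11, 12, 14, 15, 16}
… ∩ ⟦on 9⟧ = {2, 6, 9, 11, 12, 14, 15, 16} ∩ {1, 2, 3, 6, 7, 10, 13, 15, 16} = {2, 6, 15, 16}
… ∩ ⟦hidden⟧ = {2, 6, 15, 16} ∩ {2, 4, 5, 6, 9, 11, 16} = {2, 6, 16}
⟦hidden jar that blocked 2 on 9⟧ = {2, 6, 16}, so the cardinality is 3.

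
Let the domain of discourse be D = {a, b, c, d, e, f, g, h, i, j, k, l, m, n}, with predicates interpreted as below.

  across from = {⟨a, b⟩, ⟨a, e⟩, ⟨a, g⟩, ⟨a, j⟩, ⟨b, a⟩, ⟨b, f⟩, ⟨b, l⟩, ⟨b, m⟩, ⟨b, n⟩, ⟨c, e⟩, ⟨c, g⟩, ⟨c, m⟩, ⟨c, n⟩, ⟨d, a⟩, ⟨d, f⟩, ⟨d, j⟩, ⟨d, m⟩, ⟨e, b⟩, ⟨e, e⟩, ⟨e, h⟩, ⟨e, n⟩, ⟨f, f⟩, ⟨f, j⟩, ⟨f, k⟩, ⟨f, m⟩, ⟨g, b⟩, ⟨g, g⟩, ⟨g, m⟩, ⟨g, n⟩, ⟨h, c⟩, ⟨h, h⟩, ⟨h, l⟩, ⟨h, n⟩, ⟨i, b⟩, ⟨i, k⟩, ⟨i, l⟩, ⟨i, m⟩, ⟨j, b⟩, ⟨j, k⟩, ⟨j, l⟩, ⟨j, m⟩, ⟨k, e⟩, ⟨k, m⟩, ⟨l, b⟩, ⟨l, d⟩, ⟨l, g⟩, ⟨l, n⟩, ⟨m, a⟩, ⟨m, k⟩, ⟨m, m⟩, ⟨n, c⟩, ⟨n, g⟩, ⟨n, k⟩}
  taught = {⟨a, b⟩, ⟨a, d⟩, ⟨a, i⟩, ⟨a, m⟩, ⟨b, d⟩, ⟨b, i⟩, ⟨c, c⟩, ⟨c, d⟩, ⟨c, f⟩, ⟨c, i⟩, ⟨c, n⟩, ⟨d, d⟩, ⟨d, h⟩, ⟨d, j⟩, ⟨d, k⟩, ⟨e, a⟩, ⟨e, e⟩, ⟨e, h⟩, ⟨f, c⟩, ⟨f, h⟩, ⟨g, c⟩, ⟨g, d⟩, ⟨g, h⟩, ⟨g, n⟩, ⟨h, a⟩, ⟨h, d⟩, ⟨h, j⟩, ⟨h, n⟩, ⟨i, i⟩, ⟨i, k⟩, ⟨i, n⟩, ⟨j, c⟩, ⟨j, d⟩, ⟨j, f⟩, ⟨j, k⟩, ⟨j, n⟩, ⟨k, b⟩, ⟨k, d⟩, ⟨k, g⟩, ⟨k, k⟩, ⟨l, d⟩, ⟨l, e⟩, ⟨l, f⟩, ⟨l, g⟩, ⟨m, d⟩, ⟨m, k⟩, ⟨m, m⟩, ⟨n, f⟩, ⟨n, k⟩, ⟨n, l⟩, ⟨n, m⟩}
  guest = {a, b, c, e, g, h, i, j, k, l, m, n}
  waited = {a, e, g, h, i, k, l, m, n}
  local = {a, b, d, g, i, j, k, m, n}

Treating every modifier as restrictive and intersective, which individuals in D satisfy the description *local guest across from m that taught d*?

{b, g, j, k, m}

⟦across from m⟧ = {x : ⟨x, m⟩ ∈ ⟦across from⟧} = {b, c, d, f, g, i, j, k, m}
⟦that taught d⟧ = {x : ⟨x, d⟩ ∈ ⟦taught⟧} = {a, b, c, d, g, h, j, k, l, m}
⟦guest⟧ = {a, b, c, e, g, h, i, j, k, l, m, n}
… ∩ ⟦across from m⟧ = {a, b, c, e, g, h, i, j, k, l, m, n} ∩ {b, c, d, f, g, i, j, k, m} = {b, c, g, i, j, k, m}
… ∩ ⟦that taught d⟧ = {b, c, g, i, j, k, m} ∩ {a, b, c, d, g, h, j, k, l, m} = {b, c, g, j, k, m}
… ∩ ⟦local⟧ = {b, c, g, j, k, m} ∩ {a, b, d, g, i, j, k, m, n} = {b, g, j, k, m}
So ⟦local guest across from m that taught d⟧ = {b, g, j, k, m}.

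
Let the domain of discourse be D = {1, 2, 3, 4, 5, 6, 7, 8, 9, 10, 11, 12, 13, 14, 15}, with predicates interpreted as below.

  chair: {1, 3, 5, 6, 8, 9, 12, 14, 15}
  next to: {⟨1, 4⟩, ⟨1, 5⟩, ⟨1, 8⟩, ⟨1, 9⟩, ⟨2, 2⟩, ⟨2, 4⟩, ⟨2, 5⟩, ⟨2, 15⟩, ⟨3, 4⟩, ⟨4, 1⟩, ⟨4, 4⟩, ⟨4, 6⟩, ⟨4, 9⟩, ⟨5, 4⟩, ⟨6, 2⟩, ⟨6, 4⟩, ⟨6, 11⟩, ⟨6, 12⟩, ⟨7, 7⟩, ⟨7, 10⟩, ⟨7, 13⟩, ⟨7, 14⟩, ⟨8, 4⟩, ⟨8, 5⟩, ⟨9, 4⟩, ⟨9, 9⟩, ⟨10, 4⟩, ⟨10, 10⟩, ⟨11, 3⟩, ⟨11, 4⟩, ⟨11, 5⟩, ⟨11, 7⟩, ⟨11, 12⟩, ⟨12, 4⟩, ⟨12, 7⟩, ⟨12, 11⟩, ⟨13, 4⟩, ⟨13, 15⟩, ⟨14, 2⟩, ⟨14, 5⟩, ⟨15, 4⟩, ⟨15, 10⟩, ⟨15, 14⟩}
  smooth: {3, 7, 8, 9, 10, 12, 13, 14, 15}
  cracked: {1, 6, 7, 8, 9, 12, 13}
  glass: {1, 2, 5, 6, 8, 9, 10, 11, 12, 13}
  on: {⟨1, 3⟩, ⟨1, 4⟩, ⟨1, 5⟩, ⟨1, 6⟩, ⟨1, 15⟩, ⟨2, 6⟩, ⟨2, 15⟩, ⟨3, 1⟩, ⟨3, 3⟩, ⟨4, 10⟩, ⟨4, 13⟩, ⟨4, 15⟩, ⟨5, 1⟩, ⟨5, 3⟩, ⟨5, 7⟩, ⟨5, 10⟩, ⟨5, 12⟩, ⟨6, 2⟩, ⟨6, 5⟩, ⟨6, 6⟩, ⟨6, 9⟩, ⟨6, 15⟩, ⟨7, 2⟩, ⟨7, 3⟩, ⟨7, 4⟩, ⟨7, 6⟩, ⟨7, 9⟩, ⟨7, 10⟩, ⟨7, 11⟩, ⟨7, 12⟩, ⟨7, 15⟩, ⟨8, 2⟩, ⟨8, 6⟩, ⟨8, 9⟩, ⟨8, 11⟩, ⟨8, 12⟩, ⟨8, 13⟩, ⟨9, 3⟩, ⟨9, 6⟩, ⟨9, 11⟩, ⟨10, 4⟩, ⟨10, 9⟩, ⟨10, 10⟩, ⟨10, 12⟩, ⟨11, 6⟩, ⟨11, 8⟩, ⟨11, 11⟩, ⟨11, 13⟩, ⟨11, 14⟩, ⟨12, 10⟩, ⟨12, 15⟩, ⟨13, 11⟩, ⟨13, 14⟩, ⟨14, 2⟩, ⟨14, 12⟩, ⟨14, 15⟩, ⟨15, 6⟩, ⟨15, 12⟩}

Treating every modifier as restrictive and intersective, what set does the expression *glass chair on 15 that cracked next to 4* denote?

⟦on 15⟧ = {x : ⟨x, 15⟩ ∈ ⟦on⟧} = {1, 2, 4, 6, 7, 12, 14}
⟦that cracked⟧ = ⟦cracked⟧ = {1, 6, 7, 8, 9, 12, 13}
⟦next to 4⟧ = {x : ⟨x, 4⟩ ∈ ⟦next to⟧} = {1, 2, 3, 4, 5, 6, 8, 9, 10, 11, 12, 13, 15}
⟦chair⟧ = {1, 3, 5, 6, 8, 9, 12, 14, 15}
… ∩ ⟦on 15⟧ = {1, 3, 5, 6, 8, 9, 12, 14, 15} ∩ {1, 2, 4, 6, 7, 12, 14} = {1, 6, 12, 14}
… ∩ ⟦that cracked⟧ = {1, 6, 12, 14} ∩ {1, 6, 7, 8, 9, 12, 13} = {1, 6, 12}
… ∩ ⟦next to 4⟧ = {1, 6, 12} ∩ {1, 2, 3, 4, 5, 6, 8, 9, 10, 11, 12, 13, 15} = {1, 6, 12}
… ∩ ⟦glass⟧ = {1, 6, 12} ∩ {1, 2, 5, 6, 8, 9, 10, 11, 12, 13} = {1, 6, 12}
So ⟦glass chair on 15 that cracked next to 4⟧ = {1, 6, 12}.

{1, 6, 12}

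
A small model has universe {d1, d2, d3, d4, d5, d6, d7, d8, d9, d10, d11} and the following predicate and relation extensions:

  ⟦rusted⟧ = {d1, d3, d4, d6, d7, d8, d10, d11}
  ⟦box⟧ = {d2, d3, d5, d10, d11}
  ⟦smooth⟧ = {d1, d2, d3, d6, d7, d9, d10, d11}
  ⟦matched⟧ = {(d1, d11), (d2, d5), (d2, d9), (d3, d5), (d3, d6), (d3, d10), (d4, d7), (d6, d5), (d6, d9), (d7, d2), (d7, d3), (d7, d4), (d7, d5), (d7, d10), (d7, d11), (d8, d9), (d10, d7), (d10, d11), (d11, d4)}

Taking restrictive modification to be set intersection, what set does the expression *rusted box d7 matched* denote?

⟦d7 matched⟧ = {x : ⟨d7, x⟩ ∈ ⟦matched⟧} = {d2, d3, d4, d5, d10, d11}
⟦box⟧ = {d2, d3, d5, d10, d11}
… ∩ ⟦d7 matched⟧ = {d2, d3, d5, d10, d11} ∩ {d2, d3, d4, d5, d10, d11} = {d2, d3, d5, d10, d11}
… ∩ ⟦rusted⟧ = {d2, d3, d5, d10, d11} ∩ {d1, d3, d4, d6, d7, d8, d10, d11} = {d3, d10, d11}
So ⟦rusted box d7 matched⟧ = {d3, d10, d11}.

{d3, d10, d11}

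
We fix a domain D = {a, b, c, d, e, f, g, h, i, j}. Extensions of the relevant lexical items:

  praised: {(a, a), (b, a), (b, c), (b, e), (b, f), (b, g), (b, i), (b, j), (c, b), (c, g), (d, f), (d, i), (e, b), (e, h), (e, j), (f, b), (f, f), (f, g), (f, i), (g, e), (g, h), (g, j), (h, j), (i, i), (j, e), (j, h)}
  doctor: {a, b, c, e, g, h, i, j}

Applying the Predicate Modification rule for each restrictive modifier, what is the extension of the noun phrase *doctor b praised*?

⟦b praised⟧ = {x : ⟨b, x⟩ ∈ ⟦praised⟧} = {a, c, e, f, g, i, j}
⟦doctor⟧ = {a, b, c, e, g, h, i, j}
… ∩ ⟦b praised⟧ = {a, b, c, e, g, h, i, j} ∩ {a, c, e, f, g, i, j} = {a, c, e, g, i, j}
So ⟦doctor b praised⟧ = {a, c, e, g, i, j}.

{a, c, e, g, i, j}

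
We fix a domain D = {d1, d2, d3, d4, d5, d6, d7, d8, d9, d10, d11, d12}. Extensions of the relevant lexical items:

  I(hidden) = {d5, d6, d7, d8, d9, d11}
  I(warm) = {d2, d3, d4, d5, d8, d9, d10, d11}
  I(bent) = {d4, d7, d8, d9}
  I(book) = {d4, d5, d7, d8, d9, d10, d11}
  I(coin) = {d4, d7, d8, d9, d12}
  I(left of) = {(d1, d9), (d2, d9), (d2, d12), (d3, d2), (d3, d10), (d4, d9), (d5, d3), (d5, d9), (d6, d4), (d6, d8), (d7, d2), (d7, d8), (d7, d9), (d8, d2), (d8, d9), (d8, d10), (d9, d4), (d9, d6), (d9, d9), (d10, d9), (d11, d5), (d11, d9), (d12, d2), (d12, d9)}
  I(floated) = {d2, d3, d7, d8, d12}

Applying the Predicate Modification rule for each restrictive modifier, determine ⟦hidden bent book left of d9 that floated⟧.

{d7, d8}

⟦left of d9⟧ = {x : ⟨x, d9⟩ ∈ ⟦left of⟧} = {d1, d2, d4, d5, d7, d8, d9, d10, d11, d12}
⟦that floated⟧ = ⟦floated⟧ = {d2, d3, d7, d8, d12}
⟦book⟧ = {d4, d5, d7, d8, d9, d10, d11}
… ∩ ⟦left of d9⟧ = {d4, d5, d7, d8, d9, d10, d11} ∩ {d1, d2, d4, d5, d7, d8, d9, d10, d11, d12} = {d4, d5, d7, d8, d9, d10, d11}
… ∩ ⟦that floated⟧ = {d4, d5, d7, d8, d9, d10, d11} ∩ {d2, d3, d7, d8, d12} = {d7, d8}
… ∩ ⟦hidden⟧ = {d7, d8} ∩ {d5, d6, d7, d8, d9, d11} = {d7, d8}
… ∩ ⟦bent⟧ = {d7, d8} ∩ {d4, d7, d8, d9} = {d7, d8}
So ⟦hidden bent book left of d9 that floated⟧ = {d7, d8}.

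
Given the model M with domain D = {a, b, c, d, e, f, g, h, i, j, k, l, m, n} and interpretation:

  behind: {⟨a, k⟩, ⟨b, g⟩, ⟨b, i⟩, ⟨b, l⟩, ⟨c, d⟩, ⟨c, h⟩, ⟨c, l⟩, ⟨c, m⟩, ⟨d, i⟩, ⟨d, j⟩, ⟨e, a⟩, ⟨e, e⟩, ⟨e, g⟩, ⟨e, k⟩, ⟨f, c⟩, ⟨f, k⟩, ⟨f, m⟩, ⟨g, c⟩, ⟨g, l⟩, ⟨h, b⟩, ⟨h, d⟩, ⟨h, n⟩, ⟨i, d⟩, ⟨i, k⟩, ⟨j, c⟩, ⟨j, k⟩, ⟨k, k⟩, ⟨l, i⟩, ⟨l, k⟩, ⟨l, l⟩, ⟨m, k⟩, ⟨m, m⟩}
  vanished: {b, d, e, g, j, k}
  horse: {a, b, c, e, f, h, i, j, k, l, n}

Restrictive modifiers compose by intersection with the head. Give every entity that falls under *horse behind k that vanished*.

⟦behind k⟧ = {x : ⟨x, k⟩ ∈ ⟦behind⟧} = {a, e, f, i, j, k, l, m}
⟦that vanished⟧ = ⟦vanished⟧ = {b, d, e, g, j, k}
⟦horse⟧ = {a, b, c, e, f, h, i, j, k, l, n}
… ∩ ⟦behind k⟧ = {a, b, c, e, f, h, i, j, k, l, n} ∩ {a, e, f, i, j, k, l, m} = {a, e, f, i, j, k, l}
… ∩ ⟦that vanished⟧ = {a, e, f, i, j, k, l} ∩ {b, d, e, g, j, k} = {e, j, k}
So ⟦horse behind k that vanished⟧ = {e, j, k}.

{e, j, k}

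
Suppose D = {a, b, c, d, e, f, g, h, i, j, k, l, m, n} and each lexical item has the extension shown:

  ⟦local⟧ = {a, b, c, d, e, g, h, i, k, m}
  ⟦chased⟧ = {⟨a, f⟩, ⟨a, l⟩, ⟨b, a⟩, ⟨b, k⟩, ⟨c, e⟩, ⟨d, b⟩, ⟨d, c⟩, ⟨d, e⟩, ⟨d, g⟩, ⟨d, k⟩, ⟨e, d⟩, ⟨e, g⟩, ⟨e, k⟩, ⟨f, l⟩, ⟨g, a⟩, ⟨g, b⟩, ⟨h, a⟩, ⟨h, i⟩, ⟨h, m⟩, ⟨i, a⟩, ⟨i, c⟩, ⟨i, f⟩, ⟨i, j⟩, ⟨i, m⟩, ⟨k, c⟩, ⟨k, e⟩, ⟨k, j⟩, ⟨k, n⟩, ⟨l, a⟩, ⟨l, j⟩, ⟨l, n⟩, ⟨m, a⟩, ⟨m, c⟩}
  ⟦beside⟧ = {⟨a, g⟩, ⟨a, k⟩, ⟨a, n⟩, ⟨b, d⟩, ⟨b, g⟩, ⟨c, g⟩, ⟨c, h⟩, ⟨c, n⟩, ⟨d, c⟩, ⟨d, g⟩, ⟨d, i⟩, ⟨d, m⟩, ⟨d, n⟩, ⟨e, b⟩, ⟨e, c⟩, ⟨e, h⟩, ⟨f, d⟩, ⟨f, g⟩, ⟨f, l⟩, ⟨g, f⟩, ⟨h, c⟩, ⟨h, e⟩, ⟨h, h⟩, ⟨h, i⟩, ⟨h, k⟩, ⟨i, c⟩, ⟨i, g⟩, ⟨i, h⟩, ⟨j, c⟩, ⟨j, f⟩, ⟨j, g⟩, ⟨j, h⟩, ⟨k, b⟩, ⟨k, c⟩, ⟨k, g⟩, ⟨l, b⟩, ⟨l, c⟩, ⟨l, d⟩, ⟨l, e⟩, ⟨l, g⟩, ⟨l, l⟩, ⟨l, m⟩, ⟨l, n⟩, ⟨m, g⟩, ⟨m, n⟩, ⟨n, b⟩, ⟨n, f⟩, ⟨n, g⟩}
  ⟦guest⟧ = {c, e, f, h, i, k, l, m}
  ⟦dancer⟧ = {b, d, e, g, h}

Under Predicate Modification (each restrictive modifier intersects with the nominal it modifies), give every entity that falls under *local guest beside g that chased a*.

{i, m}

⟦beside g⟧ = {x : ⟨x, g⟩ ∈ ⟦beside⟧} = {a, b, c, d, f, i, j, k, l, m, n}
⟦that chased a⟧ = {x : ⟨x, a⟩ ∈ ⟦chased⟧} = {b, g, h, i, l, m}
⟦guest⟧ = {c, e, f, h, i, k, l, m}
… ∩ ⟦beside g⟧ = {c, e, f, h, i, k, l, m} ∩ {a, b, c, d, f, i, j, k, l, m, n} = {c, f, i, k, l, m}
… ∩ ⟦that chased a⟧ = {c, f, i, k, l, m} ∩ {b, g, h, i, l, m} = {i, l, m}
… ∩ ⟦local⟧ = {i, l, m} ∩ {a, b, c, d, e, g, h, i, k, m} = {i, m}
So ⟦local guest beside g that chased a⟧ = {i, m}.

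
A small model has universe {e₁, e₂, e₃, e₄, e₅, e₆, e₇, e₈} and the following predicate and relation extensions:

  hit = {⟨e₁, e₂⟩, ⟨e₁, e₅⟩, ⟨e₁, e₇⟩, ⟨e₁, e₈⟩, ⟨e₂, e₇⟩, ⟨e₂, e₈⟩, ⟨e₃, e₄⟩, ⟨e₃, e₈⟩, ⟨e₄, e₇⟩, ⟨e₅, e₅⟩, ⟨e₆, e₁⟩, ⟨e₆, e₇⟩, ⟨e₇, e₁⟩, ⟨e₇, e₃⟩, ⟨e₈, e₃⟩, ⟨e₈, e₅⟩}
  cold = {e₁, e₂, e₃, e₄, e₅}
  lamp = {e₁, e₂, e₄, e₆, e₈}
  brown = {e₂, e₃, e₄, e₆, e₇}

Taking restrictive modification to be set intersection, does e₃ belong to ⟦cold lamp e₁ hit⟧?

⟦e₁ hit⟧ = {x : ⟨e₁, x⟩ ∈ ⟦hit⟧} = {e₂, e₅, e₇, e₈}
⟦lamp⟧ = {e₁, e₂, e₄, e₆, e₈}
… ∩ ⟦e₁ hit⟧ = {e₁, e₂, e₄, e₆, e₈} ∩ {e₂, e₅, e₇, e₈} = {e₂, e₈}
… ∩ ⟦cold⟧ = {e₂, e₈} ∩ {e₁, e₂, e₃, e₄, e₅} = {e₂}
⟦cold lamp e₁ hit⟧ = {e₂}; e₃ ∉ this set.

no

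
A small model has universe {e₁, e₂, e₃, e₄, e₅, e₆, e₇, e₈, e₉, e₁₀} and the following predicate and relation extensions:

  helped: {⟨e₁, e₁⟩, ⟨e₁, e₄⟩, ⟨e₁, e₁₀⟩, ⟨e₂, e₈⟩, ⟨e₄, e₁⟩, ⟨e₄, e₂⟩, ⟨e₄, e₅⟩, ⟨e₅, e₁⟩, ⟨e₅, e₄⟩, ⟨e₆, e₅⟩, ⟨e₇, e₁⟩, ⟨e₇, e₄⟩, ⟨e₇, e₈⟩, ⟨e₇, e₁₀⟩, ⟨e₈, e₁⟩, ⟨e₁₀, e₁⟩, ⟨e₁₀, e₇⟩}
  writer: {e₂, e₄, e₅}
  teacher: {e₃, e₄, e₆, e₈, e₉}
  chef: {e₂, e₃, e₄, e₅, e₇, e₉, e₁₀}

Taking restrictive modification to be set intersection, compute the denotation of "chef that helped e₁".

⟦that helped e₁⟧ = {x : ⟨x, e₁⟩ ∈ ⟦helped⟧} = {e₁, e₄, e₅, e₇, e₈, e₁₀}
⟦chef⟧ = {e₂, e₃, e₄, e₅, e₇, e₉, e₁₀}
… ∩ ⟦that helped e₁⟧ = {e₂, e₃, e₄, e₅, e₇, e₉, e₁₀} ∩ {e₁, e₄, e₅, e₇, e₈, e₁₀} = {e₄, e₅, e₇, e₁₀}
So ⟦chef that helped e₁⟧ = {e₄, e₅, e₇, e₁₀}.

{e₄, e₅, e₇, e₁₀}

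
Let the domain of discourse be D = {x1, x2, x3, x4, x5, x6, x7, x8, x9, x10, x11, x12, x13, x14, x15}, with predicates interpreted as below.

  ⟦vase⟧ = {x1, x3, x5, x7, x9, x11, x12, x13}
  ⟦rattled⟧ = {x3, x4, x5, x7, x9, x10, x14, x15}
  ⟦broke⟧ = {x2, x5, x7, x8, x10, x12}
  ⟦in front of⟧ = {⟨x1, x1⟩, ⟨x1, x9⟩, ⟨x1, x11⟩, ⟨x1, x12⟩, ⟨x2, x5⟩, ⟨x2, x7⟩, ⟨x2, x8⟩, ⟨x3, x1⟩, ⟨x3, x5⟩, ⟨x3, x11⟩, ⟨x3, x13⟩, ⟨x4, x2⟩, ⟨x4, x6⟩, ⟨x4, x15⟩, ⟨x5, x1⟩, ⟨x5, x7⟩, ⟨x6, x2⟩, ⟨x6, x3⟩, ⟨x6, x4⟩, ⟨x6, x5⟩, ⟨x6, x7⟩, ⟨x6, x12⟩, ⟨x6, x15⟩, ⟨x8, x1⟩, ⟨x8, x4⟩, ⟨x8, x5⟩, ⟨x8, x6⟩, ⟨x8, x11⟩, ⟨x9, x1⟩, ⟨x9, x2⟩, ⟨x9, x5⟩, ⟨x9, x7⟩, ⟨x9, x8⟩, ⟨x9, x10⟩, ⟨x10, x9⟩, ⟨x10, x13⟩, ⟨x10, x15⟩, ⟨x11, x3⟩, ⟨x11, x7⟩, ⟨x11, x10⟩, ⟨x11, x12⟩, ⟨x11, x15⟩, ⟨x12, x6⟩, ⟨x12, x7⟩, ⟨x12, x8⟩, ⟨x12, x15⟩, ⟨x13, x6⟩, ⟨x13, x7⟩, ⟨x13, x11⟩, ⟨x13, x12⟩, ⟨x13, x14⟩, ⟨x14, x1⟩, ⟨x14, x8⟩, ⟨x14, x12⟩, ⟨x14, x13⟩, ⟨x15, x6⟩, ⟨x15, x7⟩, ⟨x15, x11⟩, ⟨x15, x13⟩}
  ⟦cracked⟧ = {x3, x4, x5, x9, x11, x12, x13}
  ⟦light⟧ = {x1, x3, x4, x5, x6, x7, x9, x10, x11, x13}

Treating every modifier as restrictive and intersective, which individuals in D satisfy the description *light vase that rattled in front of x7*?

{x5, x9}

⟦that rattled⟧ = ⟦rattled⟧ = {x3, x4, x5, x7, x9, x10, x14, x15}
⟦in front of x7⟧ = {x : ⟨x, x7⟩ ∈ ⟦in front of⟧} = {x2, x5, x6, x9, x11, x12, x13, x15}
⟦vase⟧ = {x1, x3, x5, x7, x9, x11, x12, x13}
… ∩ ⟦that rattled⟧ = {x1, x3, x5, x7, x9, x11, x12, x13} ∩ {x3, x4, x5, x7, x9, x10, x14, x15} = {x3, x5, x7, x9}
… ∩ ⟦in front of x7⟧ = {x3, x5, x7, x9} ∩ {x2, x5, x6, x9, x11, x12, x13, x15} = {x5, x9}
… ∩ ⟦light⟧ = {x5, x9} ∩ {x1, x3, x4, x5, x6, x7, x9, x10, x11, x13} = {x5, x9}
So ⟦light vase that rattled in front of x7⟧ = {x5, x9}.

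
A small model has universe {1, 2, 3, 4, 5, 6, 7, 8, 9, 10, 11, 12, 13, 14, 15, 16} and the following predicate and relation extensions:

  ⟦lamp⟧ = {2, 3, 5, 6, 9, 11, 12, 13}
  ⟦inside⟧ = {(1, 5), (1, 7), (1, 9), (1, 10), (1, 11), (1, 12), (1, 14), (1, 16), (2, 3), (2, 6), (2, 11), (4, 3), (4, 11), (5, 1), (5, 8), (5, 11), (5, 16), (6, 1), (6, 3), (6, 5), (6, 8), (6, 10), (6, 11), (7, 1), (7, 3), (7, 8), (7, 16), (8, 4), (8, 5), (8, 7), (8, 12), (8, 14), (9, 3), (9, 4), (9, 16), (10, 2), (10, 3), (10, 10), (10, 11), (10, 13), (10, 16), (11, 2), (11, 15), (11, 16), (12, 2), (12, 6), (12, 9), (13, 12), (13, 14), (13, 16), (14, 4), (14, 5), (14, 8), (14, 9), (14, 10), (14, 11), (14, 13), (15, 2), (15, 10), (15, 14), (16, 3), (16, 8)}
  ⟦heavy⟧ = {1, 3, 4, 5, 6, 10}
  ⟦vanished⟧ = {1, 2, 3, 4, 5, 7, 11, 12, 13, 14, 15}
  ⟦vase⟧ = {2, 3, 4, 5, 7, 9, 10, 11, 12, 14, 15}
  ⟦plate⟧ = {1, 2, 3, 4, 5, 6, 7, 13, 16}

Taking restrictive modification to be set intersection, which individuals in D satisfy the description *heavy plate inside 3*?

⟦inside 3⟧ = {x : ⟨x, 3⟩ ∈ ⟦inside⟧} = {2, 4, 6, 7, 9, 10, 16}
⟦plate⟧ = {1, 2, 3, 4, 5, 6, 7, 13, 16}
… ∩ ⟦inside 3⟧ = {1, 2, 3, 4, 5, 6, 7, 13, 16} ∩ {2, 4, 6, 7, 9, 10, 16} = {2, 4, 6, 7, 16}
… ∩ ⟦heavy⟧ = {2, 4, 6, 7, 16} ∩ {1, 3, 4, 5, 6, 10} = {4, 6}
So ⟦heavy plate inside 3⟧ = {4, 6}.

{4, 6}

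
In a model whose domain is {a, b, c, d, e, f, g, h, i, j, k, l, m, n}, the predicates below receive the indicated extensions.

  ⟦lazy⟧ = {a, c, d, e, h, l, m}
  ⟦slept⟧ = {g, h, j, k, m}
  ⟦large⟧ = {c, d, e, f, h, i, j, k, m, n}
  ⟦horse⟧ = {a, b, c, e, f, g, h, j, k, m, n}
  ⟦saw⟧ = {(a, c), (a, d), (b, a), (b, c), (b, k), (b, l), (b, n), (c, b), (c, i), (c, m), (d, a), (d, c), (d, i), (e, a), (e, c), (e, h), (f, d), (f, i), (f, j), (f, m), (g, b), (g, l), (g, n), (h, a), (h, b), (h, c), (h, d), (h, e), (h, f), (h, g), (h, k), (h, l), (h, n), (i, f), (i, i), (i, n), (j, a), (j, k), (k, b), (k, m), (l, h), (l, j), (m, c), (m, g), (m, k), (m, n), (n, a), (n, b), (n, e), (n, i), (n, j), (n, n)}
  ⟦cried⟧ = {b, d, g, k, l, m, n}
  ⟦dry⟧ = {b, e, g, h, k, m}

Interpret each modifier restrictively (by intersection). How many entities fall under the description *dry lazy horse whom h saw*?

⟦whom h saw⟧ = {x : ⟨h, x⟩ ∈ ⟦saw⟧} = {a, b, c, d, e, f, g, k, l, n}
⟦horse⟧ = {a, b, c, e, f, g, h, j, k, m, n}
… ∩ ⟦whom h saw⟧ = {a, b, c, e, f, g, h, j, k, m, n} ∩ {a, b, c, d, e, f, g, k, l, n} = {a, b, c, e, f, g, k, n}
… ∩ ⟦dry⟧ = {a, b, c, e, f, g, k, n} ∩ {b, e, g, h, k, m} = {b, e, g, k}
… ∩ ⟦lazy⟧ = {b, e, g, k} ∩ {a, c, d, e, h, l, m} = {e}
⟦dry lazy horse whom h saw⟧ = {e}, so the cardinality is 1.

1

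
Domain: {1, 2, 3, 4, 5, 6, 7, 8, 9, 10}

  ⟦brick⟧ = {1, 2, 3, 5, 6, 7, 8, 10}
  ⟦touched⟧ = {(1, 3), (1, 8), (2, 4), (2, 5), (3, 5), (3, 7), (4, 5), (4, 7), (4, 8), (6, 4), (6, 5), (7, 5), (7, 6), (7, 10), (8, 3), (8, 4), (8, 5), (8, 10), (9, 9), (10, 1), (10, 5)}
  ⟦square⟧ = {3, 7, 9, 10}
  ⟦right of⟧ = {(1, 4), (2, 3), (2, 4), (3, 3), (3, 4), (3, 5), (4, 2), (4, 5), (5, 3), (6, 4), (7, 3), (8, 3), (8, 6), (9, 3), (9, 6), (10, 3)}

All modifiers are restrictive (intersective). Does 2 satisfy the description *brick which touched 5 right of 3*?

⟦which touched 5⟧ = {x : ⟨x, 5⟩ ∈ ⟦touched⟧} = {2, 3, 4, 6, 7, 8, 10}
⟦right of 3⟧ = {x : ⟨x, 3⟩ ∈ ⟦right of⟧} = {2, 3, 5, 7, 8, 9, 10}
⟦brick⟧ = {1, 2, 3, 5, 6, 7, 8, 10}
… ∩ ⟦which touched 5⟧ = {1, 2, 3, 5, 6, 7, 8, 10} ∩ {2, 3, 4, 6, 7, 8, 10} = {2, 3, 6, 7, 8, 10}
… ∩ ⟦right of 3⟧ = {2, 3, 6, 7, 8, 10} ∩ {2, 3, 5, 7, 8, 9, 10} = {2, 3, 7, 8, 10}
⟦brick which touched 5 right of 3⟧ = {2, 3, 7, 8, 10}; 2 ∈ this set.

yes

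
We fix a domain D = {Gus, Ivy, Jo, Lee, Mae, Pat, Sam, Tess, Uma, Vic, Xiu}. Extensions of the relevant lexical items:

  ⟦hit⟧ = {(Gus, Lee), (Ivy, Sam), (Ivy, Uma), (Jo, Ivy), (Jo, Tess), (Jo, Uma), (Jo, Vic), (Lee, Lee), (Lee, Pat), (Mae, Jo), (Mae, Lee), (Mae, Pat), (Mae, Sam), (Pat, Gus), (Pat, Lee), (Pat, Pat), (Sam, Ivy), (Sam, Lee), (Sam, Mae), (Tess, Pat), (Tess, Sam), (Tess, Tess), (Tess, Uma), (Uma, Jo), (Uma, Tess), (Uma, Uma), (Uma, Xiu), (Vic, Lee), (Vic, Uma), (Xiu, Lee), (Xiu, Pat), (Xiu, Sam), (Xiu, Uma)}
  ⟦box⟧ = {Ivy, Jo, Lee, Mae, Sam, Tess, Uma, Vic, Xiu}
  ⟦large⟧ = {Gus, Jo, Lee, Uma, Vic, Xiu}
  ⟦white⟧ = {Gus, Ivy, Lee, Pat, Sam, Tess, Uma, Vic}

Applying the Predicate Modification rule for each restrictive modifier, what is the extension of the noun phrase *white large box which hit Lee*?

⟦which hit Lee⟧ = {x : ⟨x, Lee⟩ ∈ ⟦hit⟧} = {Gus, Lee, Mae, Pat, Sam, Vic, Xiu}
⟦box⟧ = {Ivy, Jo, Lee, Mae, Sam, Tess, Uma, Vic, Xiu}
… ∩ ⟦which hit Lee⟧ = {Ivy, Jo, Lee, Mae, Sam, Tess, Uma, Vic, Xiu} ∩ {Gus, Lee, Mae, Pat, Sam, Vic, Xiu} = {Lee, Mae, Sam, Vic, Xiu}
… ∩ ⟦white⟧ = {Lee, Mae, Sam, Vic, Xiu} ∩ {Gus, Ivy, Lee, Pat, Sam, Tess, Uma, Vic} = {Lee, Sam, Vic}
… ∩ ⟦large⟧ = {Lee, Sam, Vic} ∩ {Gus, Jo, Lee, Uma, Vic, Xiu} = {Lee, Vic}
So ⟦white large box which hit Lee⟧ = {Lee, Vic}.

{Lee, Vic}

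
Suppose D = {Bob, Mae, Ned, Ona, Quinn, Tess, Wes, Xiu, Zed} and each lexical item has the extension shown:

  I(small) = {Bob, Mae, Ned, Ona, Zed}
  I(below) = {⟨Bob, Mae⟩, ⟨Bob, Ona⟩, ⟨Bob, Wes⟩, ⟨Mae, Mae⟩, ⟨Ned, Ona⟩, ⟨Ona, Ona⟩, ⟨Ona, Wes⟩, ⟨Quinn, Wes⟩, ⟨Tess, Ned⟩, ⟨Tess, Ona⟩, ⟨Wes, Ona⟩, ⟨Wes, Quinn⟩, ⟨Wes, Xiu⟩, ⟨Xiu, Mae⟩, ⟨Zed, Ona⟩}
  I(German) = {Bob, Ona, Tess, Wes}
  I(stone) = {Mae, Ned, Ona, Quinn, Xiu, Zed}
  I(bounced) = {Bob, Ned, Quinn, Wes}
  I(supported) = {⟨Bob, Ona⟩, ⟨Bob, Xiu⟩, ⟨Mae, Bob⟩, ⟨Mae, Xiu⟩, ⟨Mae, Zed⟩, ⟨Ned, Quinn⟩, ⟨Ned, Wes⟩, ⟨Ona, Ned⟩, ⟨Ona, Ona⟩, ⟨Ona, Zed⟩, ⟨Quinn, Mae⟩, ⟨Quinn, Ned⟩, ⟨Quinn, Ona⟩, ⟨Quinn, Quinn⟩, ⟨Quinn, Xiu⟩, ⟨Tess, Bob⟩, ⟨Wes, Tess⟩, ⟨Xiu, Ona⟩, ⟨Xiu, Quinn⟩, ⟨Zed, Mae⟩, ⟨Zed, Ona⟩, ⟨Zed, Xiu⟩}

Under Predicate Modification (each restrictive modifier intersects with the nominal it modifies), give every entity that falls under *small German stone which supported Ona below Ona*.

{Ona}

⟦which supported Ona⟧ = {x : ⟨x, Ona⟩ ∈ ⟦supported⟧} = {Bob, Ona, Quinn, Xiu, Zed}
⟦below Ona⟧ = {x : ⟨x, Ona⟩ ∈ ⟦below⟧} = {Bob, Ned, Ona, Tess, Wes, Zed}
⟦stone⟧ = {Mae, Ned, Ona, Quinn, Xiu, Zed}
… ∩ ⟦which supported Ona⟧ = {Mae, Ned, Ona, Quinn, Xiu, Zed} ∩ {Bob, Ona, Quinn, Xiu, Zed} = {Ona, Quinn, Xiu, Zed}
… ∩ ⟦below Ona⟧ = {Ona, Quinn, Xiu, Zed} ∩ {Bob, Ned, Ona, Tess, Wes, Zed} = {Ona, Zed}
… ∩ ⟦small⟧ = {Ona, Zed} ∩ {Bob, Mae, Ned, Ona, Zed} = {Ona, Zed}
… ∩ ⟦German⟧ = {Ona, Zed} ∩ {Bob, Ona, Tess, Wes} = {Ona}
So ⟦small German stone which supported Ona below Ona⟧ = {Ona}.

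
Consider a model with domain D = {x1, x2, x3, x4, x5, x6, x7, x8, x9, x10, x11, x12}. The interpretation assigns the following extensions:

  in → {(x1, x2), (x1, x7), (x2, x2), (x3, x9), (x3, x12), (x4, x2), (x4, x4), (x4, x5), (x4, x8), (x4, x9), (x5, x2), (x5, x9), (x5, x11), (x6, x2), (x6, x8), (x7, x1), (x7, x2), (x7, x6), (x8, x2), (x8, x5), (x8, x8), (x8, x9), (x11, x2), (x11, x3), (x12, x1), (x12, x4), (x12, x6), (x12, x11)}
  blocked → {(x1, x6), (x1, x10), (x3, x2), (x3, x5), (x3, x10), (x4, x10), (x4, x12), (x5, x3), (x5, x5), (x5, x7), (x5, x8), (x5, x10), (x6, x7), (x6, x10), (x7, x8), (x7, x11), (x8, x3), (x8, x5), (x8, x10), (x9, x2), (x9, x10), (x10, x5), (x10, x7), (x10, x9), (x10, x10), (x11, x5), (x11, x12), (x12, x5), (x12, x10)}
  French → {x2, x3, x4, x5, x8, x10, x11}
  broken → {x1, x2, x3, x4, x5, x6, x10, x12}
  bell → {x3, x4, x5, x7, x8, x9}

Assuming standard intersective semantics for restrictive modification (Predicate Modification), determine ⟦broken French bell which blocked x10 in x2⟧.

{x4, x5}

⟦which blocked x10⟧ = {x : ⟨x, x10⟩ ∈ ⟦blocked⟧} = {x1, x3, x4, x5, x6, x8, x9, x10, x12}
⟦in x2⟧ = {x : ⟨x, x2⟩ ∈ ⟦in⟧} = {x1, x2, x4, x5, x6, x7, x8, x11}
⟦bell⟧ = {x3, x4, x5, x7, x8, x9}
… ∩ ⟦which blocked x10⟧ = {x3, x4, x5, x7, x8, x9} ∩ {x1, x3, x4, x5, x6, x8, x9, x10, x12} = {x3, x4, x5, x8, x9}
… ∩ ⟦in x2⟧ = {x3, x4, x5, x8, x9} ∩ {x1, x2, x4, x5, x6, x7, x8, x11} = {x4, x5, x8}
… ∩ ⟦broken⟧ = {x4, x5, x8} ∩ {x1, x2, x3, x4, x5, x6, x10, x12} = {x4, x5}
… ∩ ⟦French⟧ = {x4, x5} ∩ {x2, x3, x4, x5, x8, x10, x11} = {x4, x5}
So ⟦broken French bell which blocked x10 in x2⟧ = {x4, x5}.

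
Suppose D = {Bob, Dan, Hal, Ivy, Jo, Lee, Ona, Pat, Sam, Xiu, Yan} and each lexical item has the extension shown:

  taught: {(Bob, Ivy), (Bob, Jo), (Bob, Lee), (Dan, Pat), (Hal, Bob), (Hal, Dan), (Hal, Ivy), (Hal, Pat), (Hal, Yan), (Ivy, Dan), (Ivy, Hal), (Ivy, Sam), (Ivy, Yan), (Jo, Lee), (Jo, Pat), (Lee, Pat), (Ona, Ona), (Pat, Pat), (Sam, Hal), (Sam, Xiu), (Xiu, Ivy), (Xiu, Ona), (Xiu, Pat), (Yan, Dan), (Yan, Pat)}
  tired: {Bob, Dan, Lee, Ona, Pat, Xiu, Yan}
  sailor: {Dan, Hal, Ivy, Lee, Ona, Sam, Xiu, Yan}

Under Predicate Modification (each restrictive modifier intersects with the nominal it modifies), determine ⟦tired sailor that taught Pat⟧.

⟦that taught Pat⟧ = {x : ⟨x, Pat⟩ ∈ ⟦taught⟧} = {Dan, Hal, Jo, Lee, Pat, Xiu, Yan}
⟦sailor⟧ = {Dan, Hal, Ivy, Lee, Ona, Sam, Xiu, Yan}
… ∩ ⟦that taught Pat⟧ = {Dan, Hal, Ivy, Lee, Ona, Sam, Xiu, Yan} ∩ {Dan, Hal, Jo, Lee, Pat, Xiu, Yan} = {Dan, Hal, Lee, Xiu, Yan}
… ∩ ⟦tired⟧ = {Dan, Hal, Lee, Xiu, Yan} ∩ {Bob, Dan, Lee, Ona, Pat, Xiu, Yan} = {Dan, Lee, Xiu, Yan}
So ⟦tired sailor that taught Pat⟧ = {Dan, Lee, Xiu, Yan}.

{Dan, Lee, Xiu, Yan}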